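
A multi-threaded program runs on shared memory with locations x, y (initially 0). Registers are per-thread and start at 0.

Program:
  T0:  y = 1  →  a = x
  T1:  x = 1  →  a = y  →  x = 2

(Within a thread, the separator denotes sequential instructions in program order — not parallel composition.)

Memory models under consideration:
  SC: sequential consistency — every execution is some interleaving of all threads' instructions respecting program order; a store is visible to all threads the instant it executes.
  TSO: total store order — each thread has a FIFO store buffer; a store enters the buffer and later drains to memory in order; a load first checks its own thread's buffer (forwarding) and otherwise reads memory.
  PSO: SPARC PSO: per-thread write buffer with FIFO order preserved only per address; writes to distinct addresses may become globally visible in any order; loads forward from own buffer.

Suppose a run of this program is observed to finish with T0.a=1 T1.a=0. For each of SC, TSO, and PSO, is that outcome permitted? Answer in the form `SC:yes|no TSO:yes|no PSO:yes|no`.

outcome vector order: (T0.a,T1.a)
SC (5): (0,1) (1,0) (1,1) (2,0) (2,1)
TSO (6): (0,0) (0,1) (1,0) (1,1) (2,0) (2,1)
PSO (6): (0,0) (0,1) (1,0) (1,1) (2,0) (2,1)
target (1,0) ∈ {SC,TSO,PSO}

SC:yes TSO:yes PSO:yes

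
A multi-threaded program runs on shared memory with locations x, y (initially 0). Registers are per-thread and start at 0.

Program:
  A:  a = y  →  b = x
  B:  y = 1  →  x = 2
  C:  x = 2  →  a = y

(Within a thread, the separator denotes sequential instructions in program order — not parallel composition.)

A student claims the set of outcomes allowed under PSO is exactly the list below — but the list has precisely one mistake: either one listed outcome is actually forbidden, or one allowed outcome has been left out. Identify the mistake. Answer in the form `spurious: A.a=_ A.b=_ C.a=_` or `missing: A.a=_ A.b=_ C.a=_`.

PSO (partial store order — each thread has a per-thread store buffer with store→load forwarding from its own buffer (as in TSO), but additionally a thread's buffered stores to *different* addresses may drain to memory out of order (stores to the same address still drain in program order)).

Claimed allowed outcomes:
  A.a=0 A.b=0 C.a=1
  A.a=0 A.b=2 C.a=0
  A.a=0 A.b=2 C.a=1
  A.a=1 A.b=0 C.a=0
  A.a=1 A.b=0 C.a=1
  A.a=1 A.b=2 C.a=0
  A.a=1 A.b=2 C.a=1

missing: A.a=0 A.b=0 C.a=0

outcome vector order: (A.a,A.b,C.a)
[PSO] allowed = {(0,0,0); (0,0,1); (0,2,0); (0,2,1); (1,0,0); (1,0,1); (1,2,0); (1,2,1)}
PSO∖claimed = {(0,0,0)}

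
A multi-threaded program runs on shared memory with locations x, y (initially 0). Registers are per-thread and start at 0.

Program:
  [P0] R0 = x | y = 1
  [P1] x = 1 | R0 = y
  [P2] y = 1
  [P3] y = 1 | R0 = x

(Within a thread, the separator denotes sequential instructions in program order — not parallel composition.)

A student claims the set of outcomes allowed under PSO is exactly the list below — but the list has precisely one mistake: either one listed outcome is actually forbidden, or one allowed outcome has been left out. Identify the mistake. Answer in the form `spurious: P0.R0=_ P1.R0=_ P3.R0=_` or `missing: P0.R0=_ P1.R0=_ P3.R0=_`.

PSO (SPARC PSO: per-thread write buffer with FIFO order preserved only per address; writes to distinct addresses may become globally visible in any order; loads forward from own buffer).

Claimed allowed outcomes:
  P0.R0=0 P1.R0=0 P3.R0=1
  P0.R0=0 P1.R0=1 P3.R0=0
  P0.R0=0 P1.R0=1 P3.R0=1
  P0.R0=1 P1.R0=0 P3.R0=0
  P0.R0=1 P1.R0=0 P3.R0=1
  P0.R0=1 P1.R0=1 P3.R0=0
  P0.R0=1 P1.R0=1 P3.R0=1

missing: P0.R0=0 P1.R0=0 P3.R0=0

outcome vector order: (P0.R0,P1.R0,P3.R0)
PSO: 8 outcomes — {(0,0,0); (0,0,1); (0,1,0); (0,1,1); (1,0,0); (1,0,1); (1,1,0); (1,1,1)}
PSO∖claimed = {(0,0,0)}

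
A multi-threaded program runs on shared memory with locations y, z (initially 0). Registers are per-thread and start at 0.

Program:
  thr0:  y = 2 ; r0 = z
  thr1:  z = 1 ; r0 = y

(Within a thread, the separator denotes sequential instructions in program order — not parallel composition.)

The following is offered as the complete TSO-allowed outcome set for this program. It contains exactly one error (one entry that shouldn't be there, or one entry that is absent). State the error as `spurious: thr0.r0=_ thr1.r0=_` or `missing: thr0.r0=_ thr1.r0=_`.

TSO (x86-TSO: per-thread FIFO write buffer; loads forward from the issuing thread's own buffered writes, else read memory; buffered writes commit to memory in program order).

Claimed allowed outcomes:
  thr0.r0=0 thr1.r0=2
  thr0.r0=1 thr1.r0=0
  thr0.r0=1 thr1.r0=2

outcome vector order: (thr0.r0,thr1.r0)
[TSO] allowed = {0/0, 0/2, 1/0, 1/2}
TSO∖claimed = {0/0}

missing: thr0.r0=0 thr1.r0=0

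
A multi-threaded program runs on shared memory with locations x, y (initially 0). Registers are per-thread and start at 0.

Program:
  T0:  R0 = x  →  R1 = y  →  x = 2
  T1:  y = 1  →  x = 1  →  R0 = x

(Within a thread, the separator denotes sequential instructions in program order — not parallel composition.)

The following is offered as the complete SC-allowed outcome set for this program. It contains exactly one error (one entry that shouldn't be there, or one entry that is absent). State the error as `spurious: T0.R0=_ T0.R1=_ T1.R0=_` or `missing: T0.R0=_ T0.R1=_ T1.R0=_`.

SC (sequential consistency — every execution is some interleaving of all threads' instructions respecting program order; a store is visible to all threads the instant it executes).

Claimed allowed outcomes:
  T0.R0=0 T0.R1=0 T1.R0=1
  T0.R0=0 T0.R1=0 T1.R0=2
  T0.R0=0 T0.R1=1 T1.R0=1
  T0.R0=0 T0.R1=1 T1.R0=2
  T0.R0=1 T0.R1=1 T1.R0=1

outcome vector order: (T0.R0,T0.R1,T1.R0)
[SC] allowed = {<0 0 1> <0 0 2> <0 1 1> <0 1 2> <1 1 1> <1 1 2>}
SC∖claimed = {<1 1 2>}

missing: T0.R0=1 T0.R1=1 T1.R0=2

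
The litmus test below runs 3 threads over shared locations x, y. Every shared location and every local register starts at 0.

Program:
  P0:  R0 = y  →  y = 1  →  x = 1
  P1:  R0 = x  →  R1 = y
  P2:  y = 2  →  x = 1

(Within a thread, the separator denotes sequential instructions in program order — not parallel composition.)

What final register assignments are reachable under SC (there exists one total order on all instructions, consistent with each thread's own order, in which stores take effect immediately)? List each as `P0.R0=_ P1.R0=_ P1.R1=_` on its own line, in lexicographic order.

P0.R0=0 P1.R0=0 P1.R1=0
P0.R0=0 P1.R0=0 P1.R1=1
P0.R0=0 P1.R0=0 P1.R1=2
P0.R0=0 P1.R0=1 P1.R1=1
P0.R0=0 P1.R0=1 P1.R1=2
P0.R0=2 P1.R0=0 P1.R1=0
P0.R0=2 P1.R0=0 P1.R1=1
P0.R0=2 P1.R0=0 P1.R1=2
P0.R0=2 P1.R0=1 P1.R1=1
P0.R0=2 P1.R0=1 P1.R1=2

outcome vector order: (P0.R0,P1.R0,P1.R1)
|SC outcomes| = 10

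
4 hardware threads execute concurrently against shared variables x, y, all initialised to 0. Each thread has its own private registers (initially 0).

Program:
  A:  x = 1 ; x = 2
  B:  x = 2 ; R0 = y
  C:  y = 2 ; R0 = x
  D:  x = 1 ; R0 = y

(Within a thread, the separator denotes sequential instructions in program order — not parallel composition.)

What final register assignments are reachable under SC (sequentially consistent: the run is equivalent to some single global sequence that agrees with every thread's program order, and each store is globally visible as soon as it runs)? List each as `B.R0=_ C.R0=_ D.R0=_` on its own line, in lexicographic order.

outcome vector order: (B.R0,C.R0,D.R0)
|SC outcomes| = 9

B.R0=0 C.R0=1 D.R0=0
B.R0=0 C.R0=1 D.R0=2
B.R0=0 C.R0=2 D.R0=0
B.R0=0 C.R0=2 D.R0=2
B.R0=2 C.R0=0 D.R0=2
B.R0=2 C.R0=1 D.R0=0
B.R0=2 C.R0=1 D.R0=2
B.R0=2 C.R0=2 D.R0=0
B.R0=2 C.R0=2 D.R0=2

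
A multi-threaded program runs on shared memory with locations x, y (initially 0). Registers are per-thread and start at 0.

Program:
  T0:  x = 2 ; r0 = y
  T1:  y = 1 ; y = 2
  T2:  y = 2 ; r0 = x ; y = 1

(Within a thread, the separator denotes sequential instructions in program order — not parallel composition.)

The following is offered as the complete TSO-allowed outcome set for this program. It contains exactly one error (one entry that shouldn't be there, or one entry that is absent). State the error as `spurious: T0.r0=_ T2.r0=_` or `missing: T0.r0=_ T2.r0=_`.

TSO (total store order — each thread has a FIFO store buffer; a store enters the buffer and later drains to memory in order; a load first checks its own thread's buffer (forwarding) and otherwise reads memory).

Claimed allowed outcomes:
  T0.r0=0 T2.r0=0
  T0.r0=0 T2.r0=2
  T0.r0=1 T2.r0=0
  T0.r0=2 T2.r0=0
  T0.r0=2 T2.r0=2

missing: T0.r0=1 T2.r0=2

outcome vector order: (T0.r0,T2.r0)
under TSO → 00, 02, 10, 12, 20, 22
TSO∖claimed = {12}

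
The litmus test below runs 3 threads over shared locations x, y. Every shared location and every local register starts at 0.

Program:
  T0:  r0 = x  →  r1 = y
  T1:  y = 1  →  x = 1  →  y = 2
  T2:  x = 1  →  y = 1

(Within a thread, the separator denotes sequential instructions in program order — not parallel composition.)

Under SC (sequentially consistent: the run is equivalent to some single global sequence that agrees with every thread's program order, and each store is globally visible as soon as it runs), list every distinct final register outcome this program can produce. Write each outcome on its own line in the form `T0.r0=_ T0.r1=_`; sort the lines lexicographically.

outcome vector order: (T0.r0,T0.r1)
|SC outcomes| = 6

T0.r0=0 T0.r1=0
T0.r0=0 T0.r1=1
T0.r0=0 T0.r1=2
T0.r0=1 T0.r1=0
T0.r0=1 T0.r1=1
T0.r0=1 T0.r1=2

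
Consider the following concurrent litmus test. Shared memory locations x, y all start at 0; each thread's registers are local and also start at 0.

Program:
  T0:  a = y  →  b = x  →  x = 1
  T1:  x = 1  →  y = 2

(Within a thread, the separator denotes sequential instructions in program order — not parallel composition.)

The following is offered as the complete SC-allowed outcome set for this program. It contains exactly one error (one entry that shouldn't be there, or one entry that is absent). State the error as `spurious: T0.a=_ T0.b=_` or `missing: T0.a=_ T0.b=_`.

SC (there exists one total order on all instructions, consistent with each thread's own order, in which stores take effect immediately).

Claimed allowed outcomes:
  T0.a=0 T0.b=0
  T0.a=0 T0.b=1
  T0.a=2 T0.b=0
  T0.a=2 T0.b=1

outcome vector order: (T0.a,T0.b)
SC (3): 00; 01; 21
claimed∖SC = {20}

spurious: T0.a=2 T0.b=0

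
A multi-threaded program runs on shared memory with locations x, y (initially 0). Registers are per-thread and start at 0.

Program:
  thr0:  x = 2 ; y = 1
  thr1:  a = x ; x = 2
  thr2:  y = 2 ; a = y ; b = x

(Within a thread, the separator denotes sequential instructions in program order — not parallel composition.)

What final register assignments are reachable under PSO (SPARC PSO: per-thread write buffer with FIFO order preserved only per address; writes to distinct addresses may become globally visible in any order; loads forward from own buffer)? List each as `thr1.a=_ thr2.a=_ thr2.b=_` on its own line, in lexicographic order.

thr1.a=0 thr2.a=1 thr2.b=0
thr1.a=0 thr2.a=1 thr2.b=2
thr1.a=0 thr2.a=2 thr2.b=0
thr1.a=0 thr2.a=2 thr2.b=2
thr1.a=2 thr2.a=1 thr2.b=0
thr1.a=2 thr2.a=1 thr2.b=2
thr1.a=2 thr2.a=2 thr2.b=0
thr1.a=2 thr2.a=2 thr2.b=2

outcome vector order: (thr1.a,thr2.a,thr2.b)
|PSO outcomes| = 8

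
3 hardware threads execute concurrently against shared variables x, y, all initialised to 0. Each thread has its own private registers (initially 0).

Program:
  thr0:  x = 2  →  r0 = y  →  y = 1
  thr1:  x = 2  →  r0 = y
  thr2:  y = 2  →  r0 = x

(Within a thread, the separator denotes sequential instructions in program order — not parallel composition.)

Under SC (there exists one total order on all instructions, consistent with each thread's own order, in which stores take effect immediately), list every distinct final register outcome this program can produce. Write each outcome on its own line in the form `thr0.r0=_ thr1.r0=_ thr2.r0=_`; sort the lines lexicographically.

thr0.r0=0 thr1.r0=0 thr2.r0=2
thr0.r0=0 thr1.r0=1 thr2.r0=2
thr0.r0=0 thr1.r0=2 thr2.r0=2
thr0.r0=2 thr1.r0=0 thr2.r0=2
thr0.r0=2 thr1.r0=1 thr2.r0=0
thr0.r0=2 thr1.r0=1 thr2.r0=2
thr0.r0=2 thr1.r0=2 thr2.r0=0
thr0.r0=2 thr1.r0=2 thr2.r0=2

outcome vector order: (thr0.r0,thr1.r0,thr2.r0)
|SC outcomes| = 8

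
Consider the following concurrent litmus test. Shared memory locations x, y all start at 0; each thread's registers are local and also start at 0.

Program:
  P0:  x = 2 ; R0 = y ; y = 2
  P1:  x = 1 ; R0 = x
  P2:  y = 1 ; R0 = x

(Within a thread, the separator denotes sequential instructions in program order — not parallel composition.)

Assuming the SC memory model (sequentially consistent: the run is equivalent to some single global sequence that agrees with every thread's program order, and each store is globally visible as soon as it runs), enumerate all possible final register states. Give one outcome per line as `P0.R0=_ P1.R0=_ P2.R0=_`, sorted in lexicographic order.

P0.R0=0 P1.R0=1 P2.R0=1
P0.R0=0 P1.R0=1 P2.R0=2
P0.R0=0 P1.R0=2 P2.R0=2
P0.R0=1 P1.R0=1 P2.R0=0
P0.R0=1 P1.R0=1 P2.R0=1
P0.R0=1 P1.R0=1 P2.R0=2
P0.R0=1 P1.R0=2 P2.R0=0
P0.R0=1 P1.R0=2 P2.R0=1
P0.R0=1 P1.R0=2 P2.R0=2

outcome vector order: (P0.R0,P1.R0,P2.R0)
|SC outcomes| = 9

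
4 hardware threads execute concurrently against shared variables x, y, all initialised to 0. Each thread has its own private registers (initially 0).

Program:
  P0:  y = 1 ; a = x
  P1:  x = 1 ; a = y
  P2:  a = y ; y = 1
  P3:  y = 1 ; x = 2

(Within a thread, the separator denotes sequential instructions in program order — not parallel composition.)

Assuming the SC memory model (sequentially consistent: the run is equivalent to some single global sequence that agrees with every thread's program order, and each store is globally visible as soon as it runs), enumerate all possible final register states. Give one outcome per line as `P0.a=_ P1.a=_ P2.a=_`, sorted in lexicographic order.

outcome vector order: (P0.a,P1.a,P2.a)
|SC outcomes| = 10

P0.a=0 P1.a=1 P2.a=0
P0.a=0 P1.a=1 P2.a=1
P0.a=1 P1.a=0 P2.a=0
P0.a=1 P1.a=0 P2.a=1
P0.a=1 P1.a=1 P2.a=0
P0.a=1 P1.a=1 P2.a=1
P0.a=2 P1.a=0 P2.a=0
P0.a=2 P1.a=0 P2.a=1
P0.a=2 P1.a=1 P2.a=0
P0.a=2 P1.a=1 P2.a=1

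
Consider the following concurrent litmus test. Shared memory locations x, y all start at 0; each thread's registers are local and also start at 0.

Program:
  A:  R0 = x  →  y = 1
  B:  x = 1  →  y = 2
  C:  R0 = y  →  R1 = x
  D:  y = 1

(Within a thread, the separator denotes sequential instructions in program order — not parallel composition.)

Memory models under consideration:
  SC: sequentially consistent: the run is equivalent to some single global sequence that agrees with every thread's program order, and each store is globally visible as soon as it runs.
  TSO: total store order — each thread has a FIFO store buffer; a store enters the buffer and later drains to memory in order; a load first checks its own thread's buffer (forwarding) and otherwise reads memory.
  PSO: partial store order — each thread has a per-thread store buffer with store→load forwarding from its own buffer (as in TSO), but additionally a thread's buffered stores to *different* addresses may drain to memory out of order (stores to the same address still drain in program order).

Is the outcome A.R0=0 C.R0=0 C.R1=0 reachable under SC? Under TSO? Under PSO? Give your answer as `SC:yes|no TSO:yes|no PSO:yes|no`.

SC:yes TSO:yes PSO:yes

outcome vector order: (A.R0,C.R0,C.R1)
[SC] allowed = {(0,0,0), (0,0,1), (0,1,0), (0,1,1), (0,2,1), (1,0,0), (1,0,1), (1,1,0), (1,1,1), (1,2,1)}
[TSO] allowed = {(0,0,0), (0,0,1), (0,1,0), (0,1,1), (0,2,1), (1,0,0), (1,0,1), (1,1,0), (1,1,1), (1,2,1)}
[PSO] allowed = {(0,0,0), (0,0,1), (0,1,0), (0,1,1), (0,2,0), (0,2,1), (1,0,0), (1,0,1), (1,1,0), (1,1,1), (1,2,0), (1,2,1)}
target (0,0,0) ∈ {SC,TSO,PSO}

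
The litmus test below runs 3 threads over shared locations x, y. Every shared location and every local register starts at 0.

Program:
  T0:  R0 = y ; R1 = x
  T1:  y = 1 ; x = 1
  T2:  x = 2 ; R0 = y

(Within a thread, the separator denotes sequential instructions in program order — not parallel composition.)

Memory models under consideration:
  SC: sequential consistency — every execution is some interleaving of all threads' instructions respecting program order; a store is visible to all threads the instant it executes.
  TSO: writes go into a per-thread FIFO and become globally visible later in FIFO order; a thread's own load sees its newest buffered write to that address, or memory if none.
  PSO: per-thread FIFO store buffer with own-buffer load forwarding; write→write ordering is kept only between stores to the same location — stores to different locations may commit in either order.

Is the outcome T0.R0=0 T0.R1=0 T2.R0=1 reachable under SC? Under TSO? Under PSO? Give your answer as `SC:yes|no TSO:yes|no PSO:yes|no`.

outcome vector order: (T0.R0,T0.R1,T2.R0)
[SC] allowed = {000, 001, 010, 011, 020, 021, 101, 110, 111, 120, 121}
[TSO] allowed = {000, 001, 010, 011, 020, 021, 100, 101, 110, 111, 120, 121}
[PSO] allowed = {000, 001, 010, 011, 020, 021, 100, 101, 110, 111, 120, 121}
target 001 ∈ {SC,TSO,PSO}

SC:yes TSO:yes PSO:yes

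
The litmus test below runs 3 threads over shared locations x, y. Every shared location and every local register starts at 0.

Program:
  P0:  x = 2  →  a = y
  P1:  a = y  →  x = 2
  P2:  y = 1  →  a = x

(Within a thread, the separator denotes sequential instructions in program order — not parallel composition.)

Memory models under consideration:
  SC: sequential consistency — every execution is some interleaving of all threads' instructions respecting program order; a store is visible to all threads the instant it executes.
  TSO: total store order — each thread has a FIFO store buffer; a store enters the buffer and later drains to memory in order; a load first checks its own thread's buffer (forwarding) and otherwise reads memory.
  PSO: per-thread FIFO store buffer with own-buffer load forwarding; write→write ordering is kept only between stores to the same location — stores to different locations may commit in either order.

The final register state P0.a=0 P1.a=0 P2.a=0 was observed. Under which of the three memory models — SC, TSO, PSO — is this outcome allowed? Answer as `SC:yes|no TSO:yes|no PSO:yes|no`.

SC:no TSO:yes PSO:yes

outcome vector order: (P0.a,P1.a,P2.a)
SC: 6 outcomes — {002; 012; 100; 102; 110; 112}
TSO: 8 outcomes — {000; 002; 010; 012; 100; 102; 110; 112}
PSO: 8 outcomes — {000; 002; 010; 012; 100; 102; 110; 112}
target 000 ∈ {TSO,PSO}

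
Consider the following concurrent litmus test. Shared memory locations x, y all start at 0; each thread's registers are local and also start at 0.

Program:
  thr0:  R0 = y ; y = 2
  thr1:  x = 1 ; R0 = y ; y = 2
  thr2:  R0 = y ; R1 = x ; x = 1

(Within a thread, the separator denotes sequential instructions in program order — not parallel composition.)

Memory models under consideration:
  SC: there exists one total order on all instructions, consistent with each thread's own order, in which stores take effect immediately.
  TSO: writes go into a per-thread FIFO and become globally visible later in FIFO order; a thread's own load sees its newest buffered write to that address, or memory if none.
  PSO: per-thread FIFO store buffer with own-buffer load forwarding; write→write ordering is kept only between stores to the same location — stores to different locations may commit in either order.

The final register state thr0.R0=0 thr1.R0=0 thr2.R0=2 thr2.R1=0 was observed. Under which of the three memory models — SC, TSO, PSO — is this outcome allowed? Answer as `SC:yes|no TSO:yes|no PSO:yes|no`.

outcome vector order: (thr0.R0,thr1.R0,thr2.R0,thr2.R1)
under SC → <0 0 0 0>, <0 0 0 1>, <0 0 2 1>, <0 2 0 0>, <0 2 0 1>, <0 2 2 0>, <0 2 2 1>, <2 0 0 0>, <2 0 0 1>, <2 0 2 1>
under TSO → <0 0 0 0>, <0 0 0 1>, <0 0 2 0>, <0 0 2 1>, <0 2 0 0>, <0 2 0 1>, <0 2 2 0>, <0 2 2 1>, <2 0 0 0>, <2 0 0 1>, <2 0 2 1>
under PSO → <0 0 0 0>, <0 0 0 1>, <0 0 2 0>, <0 0 2 1>, <0 2 0 0>, <0 2 0 1>, <0 2 2 0>, <0 2 2 1>, <2 0 0 0>, <2 0 0 1>, <2 0 2 0>, <2 0 2 1>
target <0 0 2 0> ∈ {TSO,PSO}

SC:no TSO:yes PSO:yes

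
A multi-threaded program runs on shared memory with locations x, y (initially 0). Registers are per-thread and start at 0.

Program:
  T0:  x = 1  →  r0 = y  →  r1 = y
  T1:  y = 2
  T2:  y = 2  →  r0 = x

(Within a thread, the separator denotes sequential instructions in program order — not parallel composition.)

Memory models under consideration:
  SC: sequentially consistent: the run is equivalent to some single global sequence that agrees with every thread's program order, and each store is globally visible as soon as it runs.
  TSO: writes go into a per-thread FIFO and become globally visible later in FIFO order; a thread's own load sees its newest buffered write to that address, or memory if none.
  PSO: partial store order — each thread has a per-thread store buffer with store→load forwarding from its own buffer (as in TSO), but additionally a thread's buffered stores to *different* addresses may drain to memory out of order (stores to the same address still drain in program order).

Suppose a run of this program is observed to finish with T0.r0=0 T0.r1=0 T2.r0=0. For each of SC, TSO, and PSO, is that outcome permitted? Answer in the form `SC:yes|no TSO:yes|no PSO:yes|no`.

outcome vector order: (T0.r0,T0.r1,T2.r0)
under SC → 001, 021, 220, 221
under TSO → 000, 001, 020, 021, 220, 221
under PSO → 000, 001, 020, 021, 220, 221
target 000 ∈ {TSO,PSO}

SC:no TSO:yes PSO:yes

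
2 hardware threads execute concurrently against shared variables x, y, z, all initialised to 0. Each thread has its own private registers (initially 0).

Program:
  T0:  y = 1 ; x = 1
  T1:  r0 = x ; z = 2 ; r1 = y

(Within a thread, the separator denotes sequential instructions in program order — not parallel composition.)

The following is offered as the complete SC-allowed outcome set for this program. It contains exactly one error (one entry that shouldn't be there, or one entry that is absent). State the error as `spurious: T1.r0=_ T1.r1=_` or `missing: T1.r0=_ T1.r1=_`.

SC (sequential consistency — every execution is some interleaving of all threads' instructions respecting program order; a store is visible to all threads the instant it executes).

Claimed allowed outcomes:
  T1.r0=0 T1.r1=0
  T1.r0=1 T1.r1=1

outcome vector order: (T1.r0,T1.r1)
SC: 3 outcomes — {(0,0); (0,1); (1,1)}
SC∖claimed = {(0,1)}

missing: T1.r0=0 T1.r1=1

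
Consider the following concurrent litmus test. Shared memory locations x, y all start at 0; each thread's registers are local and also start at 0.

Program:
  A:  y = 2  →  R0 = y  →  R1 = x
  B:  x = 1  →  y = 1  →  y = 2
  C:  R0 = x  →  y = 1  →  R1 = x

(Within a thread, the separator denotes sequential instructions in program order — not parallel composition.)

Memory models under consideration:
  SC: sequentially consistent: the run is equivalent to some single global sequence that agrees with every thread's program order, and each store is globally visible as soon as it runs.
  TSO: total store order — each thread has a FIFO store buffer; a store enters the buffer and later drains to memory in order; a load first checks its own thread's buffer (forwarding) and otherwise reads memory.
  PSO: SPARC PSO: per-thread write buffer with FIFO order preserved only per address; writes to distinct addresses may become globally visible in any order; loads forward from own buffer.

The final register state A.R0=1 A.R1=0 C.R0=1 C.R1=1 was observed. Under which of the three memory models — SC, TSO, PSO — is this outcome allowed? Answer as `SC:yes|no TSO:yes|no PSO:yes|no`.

SC:no TSO:no PSO:yes

outcome vector order: (A.R0,A.R1,C.R0,C.R1)
SC (11): 1/0/0/0; 1/0/0/1; 1/1/0/0; 1/1/0/1; 1/1/1/1; 2/0/0/0; 2/0/0/1; 2/0/1/1; 2/1/0/0; 2/1/0/1; 2/1/1/1
TSO (11): 1/0/0/0; 1/0/0/1; 1/1/0/0; 1/1/0/1; 1/1/1/1; 2/0/0/0; 2/0/0/1; 2/0/1/1; 2/1/0/0; 2/1/0/1; 2/1/1/1
PSO (12): 1/0/0/0; 1/0/0/1; 1/0/1/1; 1/1/0/0; 1/1/0/1; 1/1/1/1; 2/0/0/0; 2/0/0/1; 2/0/1/1; 2/1/0/0; 2/1/0/1; 2/1/1/1
target 1/0/1/1 ∈ {PSO}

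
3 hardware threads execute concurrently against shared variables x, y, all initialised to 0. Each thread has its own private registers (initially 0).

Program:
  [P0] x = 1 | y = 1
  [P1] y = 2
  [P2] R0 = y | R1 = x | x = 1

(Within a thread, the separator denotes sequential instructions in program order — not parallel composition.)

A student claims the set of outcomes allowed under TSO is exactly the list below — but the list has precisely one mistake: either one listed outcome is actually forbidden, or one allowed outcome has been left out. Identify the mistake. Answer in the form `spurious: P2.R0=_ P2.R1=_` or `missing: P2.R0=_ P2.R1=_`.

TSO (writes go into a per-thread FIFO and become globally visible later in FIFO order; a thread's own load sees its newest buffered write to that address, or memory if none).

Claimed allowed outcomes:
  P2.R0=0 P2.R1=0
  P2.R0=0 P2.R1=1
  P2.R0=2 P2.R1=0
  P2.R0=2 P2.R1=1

outcome vector order: (P2.R0,P2.R1)
TSO: 5 outcomes — {<0 0> <0 1> <1 1> <2 0> <2 1>}
TSO∖claimed = {<1 1>}

missing: P2.R0=1 P2.R1=1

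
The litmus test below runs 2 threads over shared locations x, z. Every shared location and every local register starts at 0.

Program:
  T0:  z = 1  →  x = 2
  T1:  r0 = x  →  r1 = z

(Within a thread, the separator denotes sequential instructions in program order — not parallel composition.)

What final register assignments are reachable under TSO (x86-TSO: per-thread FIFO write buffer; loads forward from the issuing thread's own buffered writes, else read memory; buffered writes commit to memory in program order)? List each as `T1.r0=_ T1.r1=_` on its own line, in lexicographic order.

outcome vector order: (T1.r0,T1.r1)
|TSO outcomes| = 3

T1.r0=0 T1.r1=0
T1.r0=0 T1.r1=1
T1.r0=2 T1.r1=1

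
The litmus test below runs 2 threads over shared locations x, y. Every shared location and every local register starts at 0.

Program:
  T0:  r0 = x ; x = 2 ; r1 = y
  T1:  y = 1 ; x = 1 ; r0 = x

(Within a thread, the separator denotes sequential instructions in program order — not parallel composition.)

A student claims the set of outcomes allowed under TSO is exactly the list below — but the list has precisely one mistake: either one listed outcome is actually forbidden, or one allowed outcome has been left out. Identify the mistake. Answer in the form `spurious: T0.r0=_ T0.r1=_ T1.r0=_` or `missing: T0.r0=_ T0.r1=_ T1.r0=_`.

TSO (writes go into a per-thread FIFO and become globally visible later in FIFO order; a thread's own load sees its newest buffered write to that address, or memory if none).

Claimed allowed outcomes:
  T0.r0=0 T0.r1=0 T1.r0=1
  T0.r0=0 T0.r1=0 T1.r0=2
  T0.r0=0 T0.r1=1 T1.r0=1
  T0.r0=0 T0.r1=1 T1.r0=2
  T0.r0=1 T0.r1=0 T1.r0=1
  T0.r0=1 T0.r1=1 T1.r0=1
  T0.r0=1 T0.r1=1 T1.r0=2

spurious: T0.r0=1 T0.r1=0 T1.r0=1

outcome vector order: (T0.r0,T0.r1,T1.r0)
under TSO → <0 0 1>, <0 0 2>, <0 1 1>, <0 1 2>, <1 1 1>, <1 1 2>
claimed∖TSO = {<1 0 1>}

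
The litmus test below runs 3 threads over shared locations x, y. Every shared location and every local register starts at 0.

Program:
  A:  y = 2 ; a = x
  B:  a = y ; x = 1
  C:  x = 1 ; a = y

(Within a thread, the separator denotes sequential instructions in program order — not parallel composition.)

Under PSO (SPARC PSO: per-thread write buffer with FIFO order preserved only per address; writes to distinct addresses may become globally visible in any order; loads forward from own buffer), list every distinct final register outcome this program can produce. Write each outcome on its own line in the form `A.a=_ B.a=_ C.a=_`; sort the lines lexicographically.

outcome vector order: (A.a,B.a,C.a)
|PSO outcomes| = 8

A.a=0 B.a=0 C.a=0
A.a=0 B.a=0 C.a=2
A.a=0 B.a=2 C.a=0
A.a=0 B.a=2 C.a=2
A.a=1 B.a=0 C.a=0
A.a=1 B.a=0 C.a=2
A.a=1 B.a=2 C.a=0
A.a=1 B.a=2 C.a=2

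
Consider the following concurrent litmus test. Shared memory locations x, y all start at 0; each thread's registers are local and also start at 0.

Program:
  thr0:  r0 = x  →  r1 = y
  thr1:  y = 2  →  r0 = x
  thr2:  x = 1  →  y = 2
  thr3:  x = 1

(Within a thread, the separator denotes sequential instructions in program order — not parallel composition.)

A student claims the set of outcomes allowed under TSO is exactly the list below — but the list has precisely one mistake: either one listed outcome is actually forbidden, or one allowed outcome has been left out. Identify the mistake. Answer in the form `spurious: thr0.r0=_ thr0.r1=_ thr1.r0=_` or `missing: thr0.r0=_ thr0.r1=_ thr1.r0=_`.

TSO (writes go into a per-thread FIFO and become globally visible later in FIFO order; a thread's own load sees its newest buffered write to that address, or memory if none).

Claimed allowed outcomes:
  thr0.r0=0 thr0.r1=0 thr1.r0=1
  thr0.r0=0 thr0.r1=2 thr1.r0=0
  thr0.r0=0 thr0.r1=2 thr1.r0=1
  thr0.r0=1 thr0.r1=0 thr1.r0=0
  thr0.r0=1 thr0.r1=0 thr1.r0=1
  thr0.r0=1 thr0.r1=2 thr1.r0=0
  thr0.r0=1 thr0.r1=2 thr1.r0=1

missing: thr0.r0=0 thr0.r1=0 thr1.r0=0

outcome vector order: (thr0.r0,thr0.r1,thr1.r0)
under TSO → 0/0/0 0/0/1 0/2/0 0/2/1 1/0/0 1/0/1 1/2/0 1/2/1
TSO∖claimed = {0/0/0}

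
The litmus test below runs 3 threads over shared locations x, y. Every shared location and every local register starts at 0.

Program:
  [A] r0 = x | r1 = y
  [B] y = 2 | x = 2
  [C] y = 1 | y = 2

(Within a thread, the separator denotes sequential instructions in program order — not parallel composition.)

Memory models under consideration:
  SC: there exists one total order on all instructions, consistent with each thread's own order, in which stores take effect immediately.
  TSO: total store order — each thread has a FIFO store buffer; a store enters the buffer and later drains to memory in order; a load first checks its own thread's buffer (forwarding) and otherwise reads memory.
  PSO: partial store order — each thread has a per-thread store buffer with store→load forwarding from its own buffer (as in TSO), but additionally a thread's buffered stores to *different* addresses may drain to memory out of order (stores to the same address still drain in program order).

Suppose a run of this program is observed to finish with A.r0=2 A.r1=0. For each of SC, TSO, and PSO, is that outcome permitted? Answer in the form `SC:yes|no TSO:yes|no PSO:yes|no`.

outcome vector order: (A.r0,A.r1)
under SC → (0,0) (0,1) (0,2) (2,1) (2,2)
under TSO → (0,0) (0,1) (0,2) (2,1) (2,2)
under PSO → (0,0) (0,1) (0,2) (2,0) (2,1) (2,2)
target (2,0) ∈ {PSO}

SC:no TSO:no PSO:yes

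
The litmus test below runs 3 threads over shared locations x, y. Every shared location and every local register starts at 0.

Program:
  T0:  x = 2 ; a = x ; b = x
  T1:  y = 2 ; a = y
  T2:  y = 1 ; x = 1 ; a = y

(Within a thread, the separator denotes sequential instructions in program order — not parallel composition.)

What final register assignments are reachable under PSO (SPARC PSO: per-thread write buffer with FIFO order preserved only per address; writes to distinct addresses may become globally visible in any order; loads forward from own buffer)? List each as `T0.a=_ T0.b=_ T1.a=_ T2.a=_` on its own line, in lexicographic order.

T0.a=1 T0.b=1 T1.a=1 T2.a=1
T0.a=1 T0.b=1 T1.a=2 T2.a=1
T0.a=1 T0.b=1 T1.a=2 T2.a=2
T0.a=2 T0.b=1 T1.a=1 T2.a=1
T0.a=2 T0.b=1 T1.a=2 T2.a=1
T0.a=2 T0.b=1 T1.a=2 T2.a=2
T0.a=2 T0.b=2 T1.a=1 T2.a=1
T0.a=2 T0.b=2 T1.a=2 T2.a=1
T0.a=2 T0.b=2 T1.a=2 T2.a=2

outcome vector order: (T0.a,T0.b,T1.a,T2.a)
|PSO outcomes| = 9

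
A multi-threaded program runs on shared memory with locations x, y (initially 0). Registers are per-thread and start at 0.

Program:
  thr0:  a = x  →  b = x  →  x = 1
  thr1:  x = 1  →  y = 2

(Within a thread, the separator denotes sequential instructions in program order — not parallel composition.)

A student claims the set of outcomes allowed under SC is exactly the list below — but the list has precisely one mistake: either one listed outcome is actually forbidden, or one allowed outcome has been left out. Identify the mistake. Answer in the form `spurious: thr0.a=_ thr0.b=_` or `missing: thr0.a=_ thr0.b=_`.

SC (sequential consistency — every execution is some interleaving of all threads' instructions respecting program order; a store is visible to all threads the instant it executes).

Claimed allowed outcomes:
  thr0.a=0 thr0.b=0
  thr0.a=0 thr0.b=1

outcome vector order: (thr0.a,thr0.b)
SC (3): 0/0, 0/1, 1/1
SC∖claimed = {1/1}

missing: thr0.a=1 thr0.b=1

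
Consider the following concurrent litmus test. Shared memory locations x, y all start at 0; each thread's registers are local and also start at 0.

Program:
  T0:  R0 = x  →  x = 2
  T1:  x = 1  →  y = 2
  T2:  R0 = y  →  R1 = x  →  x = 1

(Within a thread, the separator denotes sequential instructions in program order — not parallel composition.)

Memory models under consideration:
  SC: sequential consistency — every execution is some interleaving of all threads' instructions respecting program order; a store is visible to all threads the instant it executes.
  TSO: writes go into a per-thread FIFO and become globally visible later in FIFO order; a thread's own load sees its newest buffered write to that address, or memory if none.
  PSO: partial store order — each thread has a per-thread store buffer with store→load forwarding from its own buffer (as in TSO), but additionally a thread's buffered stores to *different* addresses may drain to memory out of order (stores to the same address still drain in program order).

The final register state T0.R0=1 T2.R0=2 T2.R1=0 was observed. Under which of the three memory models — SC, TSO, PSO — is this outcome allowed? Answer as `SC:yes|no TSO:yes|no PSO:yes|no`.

outcome vector order: (T0.R0,T2.R0,T2.R1)
under SC → 0/0/0, 0/0/1, 0/0/2, 0/2/1, 0/2/2, 1/0/0, 1/0/1, 1/0/2, 1/2/1, 1/2/2
under TSO → 0/0/0, 0/0/1, 0/0/2, 0/2/1, 0/2/2, 1/0/0, 1/0/1, 1/0/2, 1/2/1, 1/2/2
under PSO → 0/0/0, 0/0/1, 0/0/2, 0/2/0, 0/2/1, 0/2/2, 1/0/0, 1/0/1, 1/0/2, 1/2/0, 1/2/1, 1/2/2
target 1/2/0 ∈ {PSO}

SC:no TSO:no PSO:yes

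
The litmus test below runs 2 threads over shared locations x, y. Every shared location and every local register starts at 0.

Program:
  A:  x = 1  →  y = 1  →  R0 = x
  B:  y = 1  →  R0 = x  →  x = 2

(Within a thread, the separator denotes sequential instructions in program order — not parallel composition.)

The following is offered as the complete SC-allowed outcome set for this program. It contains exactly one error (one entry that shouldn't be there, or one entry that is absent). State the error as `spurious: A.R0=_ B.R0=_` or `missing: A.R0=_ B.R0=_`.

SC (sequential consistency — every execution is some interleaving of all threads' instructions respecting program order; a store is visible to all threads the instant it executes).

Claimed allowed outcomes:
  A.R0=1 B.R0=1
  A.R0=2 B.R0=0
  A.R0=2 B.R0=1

outcome vector order: (A.R0,B.R0)
under SC → <1 0>, <1 1>, <2 0>, <2 1>
SC∖claimed = {<1 0>}

missing: A.R0=1 B.R0=0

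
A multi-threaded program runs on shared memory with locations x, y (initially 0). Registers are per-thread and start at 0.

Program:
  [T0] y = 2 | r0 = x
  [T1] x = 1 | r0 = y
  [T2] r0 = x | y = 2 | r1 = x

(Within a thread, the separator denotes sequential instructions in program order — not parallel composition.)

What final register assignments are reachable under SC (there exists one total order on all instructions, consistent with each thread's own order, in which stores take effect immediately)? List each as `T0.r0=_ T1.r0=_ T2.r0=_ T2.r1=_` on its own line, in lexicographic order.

outcome vector order: (T0.r0,T1.r0,T2.r0,T2.r1)
|SC outcomes| = 8

T0.r0=0 T1.r0=2 T2.r0=0 T2.r1=0
T0.r0=0 T1.r0=2 T2.r0=0 T2.r1=1
T0.r0=0 T1.r0=2 T2.r0=1 T2.r1=1
T0.r0=1 T1.r0=0 T2.r0=0 T2.r1=1
T0.r0=1 T1.r0=0 T2.r0=1 T2.r1=1
T0.r0=1 T1.r0=2 T2.r0=0 T2.r1=0
T0.r0=1 T1.r0=2 T2.r0=0 T2.r1=1
T0.r0=1 T1.r0=2 T2.r0=1 T2.r1=1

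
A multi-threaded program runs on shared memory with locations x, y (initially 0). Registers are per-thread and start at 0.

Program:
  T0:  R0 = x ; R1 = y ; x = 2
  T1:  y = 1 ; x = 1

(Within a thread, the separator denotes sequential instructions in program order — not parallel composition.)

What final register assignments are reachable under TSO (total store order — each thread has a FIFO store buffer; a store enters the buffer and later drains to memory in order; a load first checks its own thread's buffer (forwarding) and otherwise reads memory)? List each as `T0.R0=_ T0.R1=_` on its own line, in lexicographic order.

T0.R0=0 T0.R1=0
T0.R0=0 T0.R1=1
T0.R0=1 T0.R1=1

outcome vector order: (T0.R0,T0.R1)
|TSO outcomes| = 3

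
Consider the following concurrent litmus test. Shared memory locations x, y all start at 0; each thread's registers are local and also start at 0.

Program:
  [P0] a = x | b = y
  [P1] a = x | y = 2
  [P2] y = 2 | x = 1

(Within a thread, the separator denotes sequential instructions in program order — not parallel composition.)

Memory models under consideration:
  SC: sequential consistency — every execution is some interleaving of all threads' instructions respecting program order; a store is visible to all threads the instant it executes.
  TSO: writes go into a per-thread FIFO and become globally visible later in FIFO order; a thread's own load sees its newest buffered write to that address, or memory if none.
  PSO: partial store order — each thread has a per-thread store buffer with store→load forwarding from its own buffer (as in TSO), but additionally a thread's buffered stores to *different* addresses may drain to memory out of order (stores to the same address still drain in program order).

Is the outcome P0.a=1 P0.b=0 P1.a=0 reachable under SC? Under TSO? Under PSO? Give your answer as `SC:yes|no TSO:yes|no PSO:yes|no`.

outcome vector order: (P0.a,P0.b,P1.a)
SC: 6 outcomes — {<0 0 0>, <0 0 1>, <0 2 0>, <0 2 1>, <1 2 0>, <1 2 1>}
TSO: 6 outcomes — {<0 0 0>, <0 0 1>, <0 2 0>, <0 2 1>, <1 2 0>, <1 2 1>}
PSO: 8 outcomes — {<0 0 0>, <0 0 1>, <0 2 0>, <0 2 1>, <1 0 0>, <1 0 1>, <1 2 0>, <1 2 1>}
target <1 0 0> ∈ {PSO}

SC:no TSO:no PSO:yes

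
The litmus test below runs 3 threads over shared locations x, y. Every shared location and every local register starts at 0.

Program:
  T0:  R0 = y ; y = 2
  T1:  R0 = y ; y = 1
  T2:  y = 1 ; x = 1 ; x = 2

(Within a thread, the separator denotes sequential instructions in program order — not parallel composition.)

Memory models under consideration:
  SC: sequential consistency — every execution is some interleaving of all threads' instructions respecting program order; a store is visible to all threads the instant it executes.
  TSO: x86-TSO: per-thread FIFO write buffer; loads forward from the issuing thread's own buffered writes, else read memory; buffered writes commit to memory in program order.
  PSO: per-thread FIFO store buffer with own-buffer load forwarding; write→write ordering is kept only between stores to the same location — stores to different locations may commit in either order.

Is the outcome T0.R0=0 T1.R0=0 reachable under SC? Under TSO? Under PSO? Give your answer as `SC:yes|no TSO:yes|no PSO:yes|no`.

outcome vector order: (T0.R0,T1.R0)
[SC] allowed = {00, 01, 02, 10, 11, 12}
[TSO] allowed = {00, 01, 02, 10, 11, 12}
[PSO] allowed = {00, 01, 02, 10, 11, 12}
target 00 ∈ {SC,TSO,PSO}

SC:yes TSO:yes PSO:yes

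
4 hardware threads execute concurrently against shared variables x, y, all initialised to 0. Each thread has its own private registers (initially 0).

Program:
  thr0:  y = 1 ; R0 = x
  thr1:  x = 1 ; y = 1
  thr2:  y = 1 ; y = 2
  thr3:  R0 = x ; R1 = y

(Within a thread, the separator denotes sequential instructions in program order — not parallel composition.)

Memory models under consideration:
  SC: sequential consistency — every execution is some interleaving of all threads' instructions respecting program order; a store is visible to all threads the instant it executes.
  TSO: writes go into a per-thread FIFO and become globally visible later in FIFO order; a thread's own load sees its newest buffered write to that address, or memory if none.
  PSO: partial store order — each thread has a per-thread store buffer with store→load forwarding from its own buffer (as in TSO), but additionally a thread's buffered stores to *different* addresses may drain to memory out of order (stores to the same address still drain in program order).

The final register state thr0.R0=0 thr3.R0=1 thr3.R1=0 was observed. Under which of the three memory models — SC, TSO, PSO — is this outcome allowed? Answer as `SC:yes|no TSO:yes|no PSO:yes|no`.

SC:no TSO:yes PSO:yes

outcome vector order: (thr0.R0,thr3.R0,thr3.R1)
under SC → 000, 001, 002, 011, 012, 100, 101, 102, 110, 111, 112
under TSO → 000, 001, 002, 010, 011, 012, 100, 101, 102, 110, 111, 112
under PSO → 000, 001, 002, 010, 011, 012, 100, 101, 102, 110, 111, 112
target 010 ∈ {TSO,PSO}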